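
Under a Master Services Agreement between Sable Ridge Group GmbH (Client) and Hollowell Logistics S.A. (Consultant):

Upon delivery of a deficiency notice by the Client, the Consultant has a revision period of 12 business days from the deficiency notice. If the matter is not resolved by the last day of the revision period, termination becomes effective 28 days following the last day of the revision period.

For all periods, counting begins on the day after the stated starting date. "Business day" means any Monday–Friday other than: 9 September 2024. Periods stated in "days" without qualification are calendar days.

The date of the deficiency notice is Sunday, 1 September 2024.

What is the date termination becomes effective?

16 October 2024

The last day of the revision period: counting 12 business days from Sunday, 1 September 2024 (Sep 2, Sep 3, Sep 4, Sep 5, …, Sep 16, Sep 17, Sep 18, skipping weekends and the listed holiday on Sep 9) reaches Wednesday, 18 September 2024.
Adding 28 calendar days to 18 September 2024 gives 16 October 2024, which is the date termination becomes effective.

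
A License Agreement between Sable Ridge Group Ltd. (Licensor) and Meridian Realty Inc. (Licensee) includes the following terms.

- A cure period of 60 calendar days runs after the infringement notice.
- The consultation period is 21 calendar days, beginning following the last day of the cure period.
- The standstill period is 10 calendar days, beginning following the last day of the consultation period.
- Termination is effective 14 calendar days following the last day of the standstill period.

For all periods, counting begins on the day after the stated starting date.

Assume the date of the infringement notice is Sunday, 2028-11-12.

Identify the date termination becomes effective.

The last day of the cure period: 60 calendar days after 2028-11-12 is 2029-01-11.
The last day of the consultation period: 21 calendar days after 2029-01-11 is 2029-02-01.
The last day of the standstill period: 10 calendar days after 2029-02-01 is 2029-02-11.
Adding 14 calendar days to 2029-02-11 gives 2029-02-25, which is the date termination becomes effective.

2029-02-25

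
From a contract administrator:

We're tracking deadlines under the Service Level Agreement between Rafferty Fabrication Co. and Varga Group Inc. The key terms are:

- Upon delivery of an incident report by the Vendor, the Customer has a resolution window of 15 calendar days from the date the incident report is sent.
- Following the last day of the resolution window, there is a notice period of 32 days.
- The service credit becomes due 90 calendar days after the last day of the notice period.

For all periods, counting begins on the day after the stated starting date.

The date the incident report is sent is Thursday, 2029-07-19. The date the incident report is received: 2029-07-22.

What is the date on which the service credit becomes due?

2029-12-03

The last day of the resolution window: 15 calendar days after 2029-07-19 is 2029-08-03.
Adding 32 calendar days to 2029-08-03 gives 2029-09-04, which is the last day of the notice period.
The date on which the service credit becomes due: 90 calendar days after 2029-09-04 is 2029-12-03.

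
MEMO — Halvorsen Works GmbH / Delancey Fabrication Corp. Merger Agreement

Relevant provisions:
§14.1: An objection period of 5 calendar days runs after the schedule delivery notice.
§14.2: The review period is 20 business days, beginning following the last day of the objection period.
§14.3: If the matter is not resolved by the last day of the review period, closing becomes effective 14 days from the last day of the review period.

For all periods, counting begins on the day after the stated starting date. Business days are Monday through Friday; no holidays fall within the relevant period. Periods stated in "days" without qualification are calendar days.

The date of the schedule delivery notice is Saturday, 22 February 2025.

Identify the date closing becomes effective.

The last day of the objection period: 22 February 2025 + 5 days = 27 February 2025.
The last day of the review period: 20 business days after Thursday, 27 February 2025, skipping weekends — Feb 28, Mar 3, Mar 4, Mar 5, …, Mar 25, Mar 26, Mar 27 — lands on Thursday, 27 March 2025.
The date closing becomes effective: 14 calendar days after 27 March 2025 is 10 April 2025.

10 April 2025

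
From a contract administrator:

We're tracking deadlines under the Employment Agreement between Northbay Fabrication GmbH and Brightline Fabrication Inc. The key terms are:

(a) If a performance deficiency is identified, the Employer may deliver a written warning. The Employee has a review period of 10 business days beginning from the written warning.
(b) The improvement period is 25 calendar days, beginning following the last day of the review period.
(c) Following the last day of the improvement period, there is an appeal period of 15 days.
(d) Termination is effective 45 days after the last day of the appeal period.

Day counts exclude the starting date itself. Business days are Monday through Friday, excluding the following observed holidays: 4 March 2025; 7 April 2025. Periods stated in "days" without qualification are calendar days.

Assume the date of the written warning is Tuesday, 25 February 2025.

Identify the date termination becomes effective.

The last day of the review period: counting 10 business days from Tuesday, 25 February 2025 (Feb 26, Feb 27, Feb 28, Mar 3, Mar 5, Mar 6, Mar 7, Mar 10, Mar 11, Mar 12, skipping weekends and the listed holiday on Mar 4) reaches Wednesday, 12 March 2025.
The last day of the improvement period: 12 March 2025 + 25 days = 6 April 2025.
Adding 15 calendar days to 6 April 2025 gives 21 April 2025, which is the last day of the appeal period.
Adding 45 calendar days to 21 April 2025 gives 5 June 2025, which is the date termination becomes effective.

5 June 2025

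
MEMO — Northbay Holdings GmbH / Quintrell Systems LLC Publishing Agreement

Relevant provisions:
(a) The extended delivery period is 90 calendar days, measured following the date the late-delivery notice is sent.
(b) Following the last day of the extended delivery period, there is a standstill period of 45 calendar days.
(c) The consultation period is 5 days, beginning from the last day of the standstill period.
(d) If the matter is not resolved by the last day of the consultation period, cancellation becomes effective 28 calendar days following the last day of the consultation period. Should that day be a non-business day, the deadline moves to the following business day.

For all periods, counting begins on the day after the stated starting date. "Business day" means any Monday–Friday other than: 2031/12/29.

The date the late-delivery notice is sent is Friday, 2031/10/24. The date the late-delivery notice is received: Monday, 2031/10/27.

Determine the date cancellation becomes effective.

2032/04/09

The last day of the extended delivery period: 2031/10/24 + 90 days = 2032/01/22.
Adding 45 calendar days to 2032/01/22 gives 2032/03/07, which is the last day of the standstill period.
The last day of the consultation period: 2032/03/07 + 5 days = 2032/03/12.
The date cancellation becomes effective: 2032/03/12 + 28 days = 2032/04/09. 2032/04/09 is a Friday and is not a listed holiday, so no roll-forward applies.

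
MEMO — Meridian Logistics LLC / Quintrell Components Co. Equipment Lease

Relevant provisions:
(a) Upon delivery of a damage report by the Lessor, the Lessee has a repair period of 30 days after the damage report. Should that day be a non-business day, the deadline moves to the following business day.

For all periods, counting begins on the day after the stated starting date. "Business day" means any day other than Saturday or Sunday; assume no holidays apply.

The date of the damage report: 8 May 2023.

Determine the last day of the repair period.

Adding 30 calendar days to 8 May 2023 gives 7 June 2023, which is the last day of the repair period. 7 June 2023 is a Wednesday, so no roll-forward applies.

7 June 2023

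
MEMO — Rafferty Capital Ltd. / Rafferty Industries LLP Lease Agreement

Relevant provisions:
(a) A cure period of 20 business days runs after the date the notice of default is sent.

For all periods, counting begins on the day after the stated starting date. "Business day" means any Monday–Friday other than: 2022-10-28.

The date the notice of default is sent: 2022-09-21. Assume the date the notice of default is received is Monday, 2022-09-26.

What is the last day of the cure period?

The last day of the cure period: 20 business days after Wednesday, 2022-09-21, skipping weekends — Sep 22, Sep 23, Sep 26, Sep 27, …, Oct 17, Oct 18, Oct 19 — lands on Wednesday, 2022-10-19.

2022-10-19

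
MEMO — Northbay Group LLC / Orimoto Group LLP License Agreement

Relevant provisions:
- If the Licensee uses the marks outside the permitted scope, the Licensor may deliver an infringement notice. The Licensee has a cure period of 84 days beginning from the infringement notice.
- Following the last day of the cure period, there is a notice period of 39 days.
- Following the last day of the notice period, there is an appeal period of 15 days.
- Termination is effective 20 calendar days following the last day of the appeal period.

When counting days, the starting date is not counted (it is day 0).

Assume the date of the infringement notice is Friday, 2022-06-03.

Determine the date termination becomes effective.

The last day of the cure period: 84 calendar days after 2022-06-03 is 2022-08-26.
The last day of the notice period: 39 calendar days after 2022-08-26 is 2022-10-04.
Adding 15 calendar days to 2022-10-04 gives 2022-10-19, which is the last day of the appeal period.
Adding 20 calendar days to 2022-10-19 gives 2022-11-08, which is the date termination becomes effective.

2022-11-08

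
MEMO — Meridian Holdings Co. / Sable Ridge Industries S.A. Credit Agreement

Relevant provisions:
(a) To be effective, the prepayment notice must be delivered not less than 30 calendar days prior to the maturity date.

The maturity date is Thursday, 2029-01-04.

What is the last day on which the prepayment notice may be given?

Counting back 30 calendar days from 2029-01-04 gives 2028-12-05.

2028-12-05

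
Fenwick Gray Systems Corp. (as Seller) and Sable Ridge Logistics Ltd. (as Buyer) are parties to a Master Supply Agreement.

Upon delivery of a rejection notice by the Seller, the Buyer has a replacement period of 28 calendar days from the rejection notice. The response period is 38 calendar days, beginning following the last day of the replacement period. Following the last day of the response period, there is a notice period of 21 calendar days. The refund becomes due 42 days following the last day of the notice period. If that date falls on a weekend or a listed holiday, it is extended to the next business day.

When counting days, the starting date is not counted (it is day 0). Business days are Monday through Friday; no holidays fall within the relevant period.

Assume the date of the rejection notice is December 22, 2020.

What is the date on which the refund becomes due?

April 30, 2021

The last day of the replacement period: December 22, 2020 + 28 days = January 19, 2021.
The last day of the response period: 38 calendar days after January 19, 2021 is February 26, 2021.
The last day of the notice period: 21 calendar days after February 26, 2021 is March 19, 2021.
The date on which the refund becomes due: March 19, 2021 + 42 days = April 30, 2021. April 30, 2021 is a Friday, so no roll-forward applies.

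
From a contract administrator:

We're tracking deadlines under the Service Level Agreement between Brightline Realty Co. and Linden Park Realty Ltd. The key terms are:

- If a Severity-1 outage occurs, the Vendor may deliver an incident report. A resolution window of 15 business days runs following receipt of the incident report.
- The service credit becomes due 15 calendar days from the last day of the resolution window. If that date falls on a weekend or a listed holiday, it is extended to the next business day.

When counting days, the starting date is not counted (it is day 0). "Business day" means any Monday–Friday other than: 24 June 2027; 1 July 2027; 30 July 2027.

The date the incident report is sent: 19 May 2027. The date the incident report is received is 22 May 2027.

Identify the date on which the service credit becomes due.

The last day of the resolution window: 15 business days after Saturday, 22 May 2027, skipping weekends — May 24, May 25, May 26, May 27, …, Jun 9, Jun 10, Jun 11 — lands on Friday, 11 June 2027.
The date on which the service credit becomes due: 11 June 2027 + 15 days = 26 June 2027. That falls on a Saturday, so it rolls to the next business day, Monday, 28 June 2027.

28 June 2027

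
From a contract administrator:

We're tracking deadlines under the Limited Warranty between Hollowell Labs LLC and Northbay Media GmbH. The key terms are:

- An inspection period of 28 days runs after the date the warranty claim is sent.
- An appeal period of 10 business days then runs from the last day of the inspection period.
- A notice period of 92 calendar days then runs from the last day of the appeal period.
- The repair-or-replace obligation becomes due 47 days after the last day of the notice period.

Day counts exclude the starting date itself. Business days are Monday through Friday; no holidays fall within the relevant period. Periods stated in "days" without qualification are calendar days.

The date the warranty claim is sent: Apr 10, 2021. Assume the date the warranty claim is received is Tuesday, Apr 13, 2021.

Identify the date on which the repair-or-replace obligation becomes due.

Oct 7, 2021

The last day of the inspection period: Apr 10, 2021 + 28 days = May 8, 2021.
The last day of the appeal period: counting 10 business days from Saturday, May 8, 2021 (May 10, May 11, May 12, May 13, May 14, May 17, May 18, May 19, May 20, May 21, skipping weekends) reaches Friday, May 21, 2021.
Adding 92 calendar days to May 21, 2021 gives Aug 21, 2021, which is the last day of the notice period.
Adding 47 calendar days to Aug 21, 2021 gives Oct 7, 2021, which is the date on which the repair-or-replace obligation becomes due.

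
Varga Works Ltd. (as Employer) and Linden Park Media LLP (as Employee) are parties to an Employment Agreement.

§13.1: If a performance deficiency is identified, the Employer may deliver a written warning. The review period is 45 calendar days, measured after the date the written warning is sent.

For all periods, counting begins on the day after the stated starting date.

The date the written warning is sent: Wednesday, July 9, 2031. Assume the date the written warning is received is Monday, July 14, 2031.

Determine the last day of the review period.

August 23, 2031

The last day of the review period: July 9, 2031 + 45 days = August 23, 2031.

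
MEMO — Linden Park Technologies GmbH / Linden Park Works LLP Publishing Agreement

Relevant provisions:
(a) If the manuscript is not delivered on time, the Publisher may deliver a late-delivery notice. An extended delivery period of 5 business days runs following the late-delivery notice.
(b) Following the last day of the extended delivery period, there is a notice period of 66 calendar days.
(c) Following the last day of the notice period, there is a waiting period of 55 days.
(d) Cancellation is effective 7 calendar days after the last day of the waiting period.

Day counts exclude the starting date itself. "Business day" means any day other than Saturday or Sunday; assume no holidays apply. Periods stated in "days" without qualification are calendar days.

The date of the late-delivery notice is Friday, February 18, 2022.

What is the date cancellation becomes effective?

From Friday, February 18, 2022, 5 business days (Feb 21, Feb 22, Feb 23, Feb 24, Feb 25, skipping weekends) brings us to Friday, February 25, 2022, which is the last day of the extended delivery period.
The last day of the notice period: February 25, 2022 + 66 days = May 2, 2022.
The last day of the waiting period: 55 calendar days after May 2, 2022 is June 26, 2022.
The date cancellation becomes effective: June 26, 2022 + 7 days = July 3, 2022.

July 3, 2022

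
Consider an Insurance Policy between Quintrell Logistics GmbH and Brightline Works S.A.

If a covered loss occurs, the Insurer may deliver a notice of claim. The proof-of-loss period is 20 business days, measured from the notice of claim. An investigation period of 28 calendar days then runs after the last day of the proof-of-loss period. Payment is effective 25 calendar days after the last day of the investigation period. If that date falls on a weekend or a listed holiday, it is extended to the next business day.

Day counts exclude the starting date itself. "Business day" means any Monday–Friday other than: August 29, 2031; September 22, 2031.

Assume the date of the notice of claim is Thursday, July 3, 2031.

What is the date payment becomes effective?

From Thursday, July 3, 2031, 20 business days (Jul 4, Jul 7, Jul 8, Jul 9, …, Jul 29, Jul 30, Jul 31, skipping weekends) brings us to Thursday, July 31, 2031, which is the last day of the proof-of-loss period.
Adding 28 calendar days to July 31, 2031 gives August 28, 2031, which is the last day of the investigation period.
The date payment becomes effective: 25 calendar days after August 28, 2031 is September 22, 2031. That falls on Monday, a listed holiday, so it rolls to the next business day, Tuesday, September 23, 2031.

September 23, 2031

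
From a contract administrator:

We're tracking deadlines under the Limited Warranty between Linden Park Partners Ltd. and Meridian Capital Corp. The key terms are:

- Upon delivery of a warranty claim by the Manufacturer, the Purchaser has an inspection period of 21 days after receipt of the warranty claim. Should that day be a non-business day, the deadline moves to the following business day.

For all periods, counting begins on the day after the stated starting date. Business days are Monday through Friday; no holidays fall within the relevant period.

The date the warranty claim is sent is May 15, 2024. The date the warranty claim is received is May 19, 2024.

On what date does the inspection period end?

The last day of the inspection period: May 19, 2024 + 21 days = June 9, 2024. That falls on a Sunday, so it rolls to the next business day, Monday, June 10, 2024.

June 10, 2024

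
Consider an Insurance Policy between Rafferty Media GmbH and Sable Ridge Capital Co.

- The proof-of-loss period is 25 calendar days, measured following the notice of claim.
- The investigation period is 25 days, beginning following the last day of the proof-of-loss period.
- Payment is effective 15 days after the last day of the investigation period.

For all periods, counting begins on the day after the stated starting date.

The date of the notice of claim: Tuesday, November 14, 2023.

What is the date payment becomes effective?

Adding 25 calendar days to November 14, 2023 gives December 9, 2023, which is the last day of the proof-of-loss period.
The last day of the investigation period: 25 calendar days after December 9, 2023 is January 3, 2024.
The date payment becomes effective: 15 calendar days after January 3, 2024 is January 18, 2024.

January 18, 2024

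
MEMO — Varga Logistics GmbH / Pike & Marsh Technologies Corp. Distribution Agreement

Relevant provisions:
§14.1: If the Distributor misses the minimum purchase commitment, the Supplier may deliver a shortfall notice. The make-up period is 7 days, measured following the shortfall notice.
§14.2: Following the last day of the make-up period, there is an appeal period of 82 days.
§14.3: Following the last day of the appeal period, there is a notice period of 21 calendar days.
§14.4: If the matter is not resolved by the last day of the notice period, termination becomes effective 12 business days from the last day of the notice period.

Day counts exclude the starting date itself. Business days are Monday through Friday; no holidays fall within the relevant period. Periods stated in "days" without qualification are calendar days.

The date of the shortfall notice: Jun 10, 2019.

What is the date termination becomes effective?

Adding 7 calendar days to Jun 10, 2019 gives Jun 17, 2019, which is the last day of the make-up period.
The last day of the appeal period: 82 calendar days after Jun 17, 2019 is Sep 7, 2019.
Adding 21 calendar days to Sep 7, 2019 gives Sep 28, 2019, which is the last day of the notice period.
From Saturday, Sep 28, 2019, 12 business days (Sep 30, Oct 1, Oct 2, Oct 3, …, Oct 11, Oct 14, Oct 15, skipping weekends) brings us to Tuesday, Oct 15, 2019, which is the date termination becomes effective.

Oct 15, 2019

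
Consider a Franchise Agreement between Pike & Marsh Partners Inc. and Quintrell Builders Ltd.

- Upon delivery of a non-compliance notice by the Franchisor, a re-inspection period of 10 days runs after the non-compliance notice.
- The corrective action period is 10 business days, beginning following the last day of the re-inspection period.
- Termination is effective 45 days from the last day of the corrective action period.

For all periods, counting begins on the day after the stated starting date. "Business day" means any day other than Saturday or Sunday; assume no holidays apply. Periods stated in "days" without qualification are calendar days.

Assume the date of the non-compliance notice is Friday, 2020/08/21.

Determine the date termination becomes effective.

2020/10/29

The last day of the re-inspection period: 10 calendar days after 2020/08/21 is 2020/08/31.
The last day of the corrective action period: counting 10 business days from Monday, 2020/08/31 (Sep 1, Sep 2, Sep 3, Sep 4, Sep 7, Sep 8, Sep 9, Sep 10, Sep 11, Sep 14, skipping weekends) reaches Monday, 2020/09/14.
The date termination becomes effective: 2020/09/14 + 45 days = 2020/10/29.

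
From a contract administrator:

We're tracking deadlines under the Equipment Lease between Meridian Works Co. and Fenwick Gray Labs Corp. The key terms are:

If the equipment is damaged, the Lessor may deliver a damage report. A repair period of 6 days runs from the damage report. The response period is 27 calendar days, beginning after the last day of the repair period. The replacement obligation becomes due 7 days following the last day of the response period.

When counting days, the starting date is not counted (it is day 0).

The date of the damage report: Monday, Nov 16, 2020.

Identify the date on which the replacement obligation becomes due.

The last day of the repair period: Nov 16, 2020 + 6 days = Nov 22, 2020.
The last day of the response period: 27 calendar days after Nov 22, 2020 is Dec 19, 2020.
The date on which the replacement obligation becomes due: Dec 19, 2020 + 7 days = Dec 26, 2020.

Dec 26, 2020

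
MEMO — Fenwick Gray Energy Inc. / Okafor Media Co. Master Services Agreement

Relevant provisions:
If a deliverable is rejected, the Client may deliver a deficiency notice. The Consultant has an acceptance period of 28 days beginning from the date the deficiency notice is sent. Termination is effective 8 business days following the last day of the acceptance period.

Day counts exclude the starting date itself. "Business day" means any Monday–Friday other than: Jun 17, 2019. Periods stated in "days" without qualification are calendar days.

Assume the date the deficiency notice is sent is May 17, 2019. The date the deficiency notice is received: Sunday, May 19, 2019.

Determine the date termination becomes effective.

The last day of the acceptance period: 28 calendar days after May 17, 2019 is Jun 14, 2019.
The date termination becomes effective: 8 business days after Friday, Jun 14, 2019, skipping weekends and the listed holiday on Jun 17 — Jun 18, Jun 19, Jun 20, Jun 21, Jun 24, Jun 25, Jun 26, Jun 27 — lands on Thursday, Jun 27, 2019.

Jun 27, 2019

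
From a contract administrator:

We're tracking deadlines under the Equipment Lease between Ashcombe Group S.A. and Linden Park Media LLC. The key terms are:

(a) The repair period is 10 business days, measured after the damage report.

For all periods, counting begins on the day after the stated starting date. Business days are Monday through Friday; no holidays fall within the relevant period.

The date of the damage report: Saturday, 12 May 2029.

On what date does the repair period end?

25 May 2029

The last day of the repair period: 10 business days after Saturday, 12 May 2029, skipping weekends — May 14, May 15, May 16, May 17, May 18, May 21, May 22, May 23, May 24, May 25 — lands on Friday, 25 May 2029.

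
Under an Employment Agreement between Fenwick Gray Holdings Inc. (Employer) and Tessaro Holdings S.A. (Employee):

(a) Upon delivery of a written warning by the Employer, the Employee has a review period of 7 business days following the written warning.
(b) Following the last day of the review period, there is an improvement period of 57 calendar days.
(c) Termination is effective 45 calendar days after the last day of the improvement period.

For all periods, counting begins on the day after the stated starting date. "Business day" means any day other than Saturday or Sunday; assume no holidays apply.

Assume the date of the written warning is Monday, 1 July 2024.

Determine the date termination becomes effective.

The last day of the review period: counting 7 business days from Monday, 1 July 2024 (Jul 2, Jul 3, Jul 4, Jul 5, Jul 8, Jul 9, Jul 10, skipping weekends) reaches Wednesday, 10 July 2024.
The last day of the improvement period: 10 July 2024 + 57 days = 5 September 2024.
The date termination becomes effective: 45 calendar days after 5 September 2024 is 20 October 2024.

20 October 2024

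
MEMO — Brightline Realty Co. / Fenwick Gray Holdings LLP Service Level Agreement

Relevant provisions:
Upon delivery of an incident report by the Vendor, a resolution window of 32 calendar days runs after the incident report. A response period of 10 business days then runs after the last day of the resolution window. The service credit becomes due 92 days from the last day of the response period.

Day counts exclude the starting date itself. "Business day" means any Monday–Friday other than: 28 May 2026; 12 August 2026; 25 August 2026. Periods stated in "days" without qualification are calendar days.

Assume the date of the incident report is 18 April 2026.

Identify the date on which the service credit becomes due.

Adding 32 calendar days to 18 April 2026 gives 20 May 2026, which is the last day of the resolution window.
From Wednesday, 20 May 2026, 10 business days (May 21, May 22, May 25, May 26, May 27, May 29, Jun 1, Jun 2, Jun 3, Jun 4, skipping weekends and the listed holiday on May 28) brings us to Thursday, 4 June 2026, which is the last day of the response period.
The date on which the service credit becomes due: 92 calendar days after 4 June 2026 is 4 September 2026.

4 September 2026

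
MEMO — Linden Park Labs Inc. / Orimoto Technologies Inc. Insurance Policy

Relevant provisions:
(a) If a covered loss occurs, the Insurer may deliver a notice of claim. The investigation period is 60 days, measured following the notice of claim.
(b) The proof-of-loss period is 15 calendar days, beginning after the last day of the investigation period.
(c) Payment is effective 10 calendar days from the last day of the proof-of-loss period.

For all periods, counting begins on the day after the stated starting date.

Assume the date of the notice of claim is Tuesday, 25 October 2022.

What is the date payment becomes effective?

Adding 60 calendar days to 25 October 2022 gives 24 December 2022, which is the last day of the investigation period.
Adding 15 calendar days to 24 December 2022 gives 8 January 2023, which is the last day of the proof-of-loss period.
The date payment becomes effective: 8 January 2023 + 10 days = 18 January 2023.

18 January 2023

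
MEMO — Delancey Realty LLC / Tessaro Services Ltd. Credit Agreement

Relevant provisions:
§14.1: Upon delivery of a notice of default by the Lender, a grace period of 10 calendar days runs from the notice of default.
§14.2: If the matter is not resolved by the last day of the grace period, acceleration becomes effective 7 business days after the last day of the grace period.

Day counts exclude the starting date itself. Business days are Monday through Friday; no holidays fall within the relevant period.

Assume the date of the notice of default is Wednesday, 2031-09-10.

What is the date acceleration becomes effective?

2031-09-30

The last day of the grace period: 2031-09-10 + 10 days = 2031-09-20.
The date acceleration becomes effective: 7 business days after Saturday, 2031-09-20, skipping weekends — Sep 22, Sep 23, Sep 24, Sep 25, Sep 26, Sep 29, Sep 30 — lands on Tuesday, 2031-09-30.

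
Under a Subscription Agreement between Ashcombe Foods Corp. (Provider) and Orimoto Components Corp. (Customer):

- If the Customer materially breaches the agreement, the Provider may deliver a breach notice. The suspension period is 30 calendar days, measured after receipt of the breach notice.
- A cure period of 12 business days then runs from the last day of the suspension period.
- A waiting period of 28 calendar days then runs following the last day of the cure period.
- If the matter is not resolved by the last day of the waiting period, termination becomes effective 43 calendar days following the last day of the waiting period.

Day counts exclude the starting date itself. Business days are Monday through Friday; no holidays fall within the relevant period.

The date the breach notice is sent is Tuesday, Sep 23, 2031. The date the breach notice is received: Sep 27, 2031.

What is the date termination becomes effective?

The last day of the suspension period: Sep 27, 2031 + 30 days = Oct 27, 2031.
The last day of the cure period: 12 business days after Monday, Oct 27, 2031, skipping weekends — Oct 28, Oct 29, Oct 30, Oct 31, …, Nov 10, Nov 11, Nov 12 — lands on Wednesday, Nov 12, 2031.
The last day of the waiting period: 28 calendar days after Nov 12, 2031 is Dec 10, 2031.
The date termination becomes effective: 43 calendar days after Dec 10, 2031 is Jan 22, 2032.

Jan 22, 2032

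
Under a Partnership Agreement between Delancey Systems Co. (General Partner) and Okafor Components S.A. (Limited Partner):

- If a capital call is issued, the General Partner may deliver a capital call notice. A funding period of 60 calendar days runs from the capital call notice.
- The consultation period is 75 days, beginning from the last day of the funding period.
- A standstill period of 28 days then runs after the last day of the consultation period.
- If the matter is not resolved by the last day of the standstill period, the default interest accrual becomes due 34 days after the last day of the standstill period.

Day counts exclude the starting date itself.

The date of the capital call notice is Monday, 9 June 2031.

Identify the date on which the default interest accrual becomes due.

The last day of the funding period: 9 June 2031 + 60 days = 8 August 2031.
Adding 75 calendar days to 8 August 2031 gives 22 October 2031, which is the last day of the consultation period.
Adding 28 calendar days to 22 October 2031 gives 19 November 2031, which is the last day of the standstill period.
The date on which the default interest accrual becomes due: 34 calendar days after 19 November 2031 is 23 December 2031.

23 December 2031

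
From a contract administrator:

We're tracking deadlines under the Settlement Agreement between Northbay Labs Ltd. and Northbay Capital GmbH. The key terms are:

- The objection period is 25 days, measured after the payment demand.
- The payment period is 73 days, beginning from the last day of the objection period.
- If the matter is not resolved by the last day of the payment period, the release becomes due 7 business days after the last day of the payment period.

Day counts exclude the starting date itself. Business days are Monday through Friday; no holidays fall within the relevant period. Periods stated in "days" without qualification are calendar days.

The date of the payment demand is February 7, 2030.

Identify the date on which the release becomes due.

May 27, 2030

The last day of the objection period: February 7, 2030 + 25 days = March 4, 2030.
The last day of the payment period: March 4, 2030 + 73 days = May 16, 2030.
From Thursday, May 16, 2030, 7 business days (May 17, May 20, May 21, May 22, May 23, May 24, May 27, skipping weekends) brings us to Monday, May 27, 2030, which is the date on which the release becomes due.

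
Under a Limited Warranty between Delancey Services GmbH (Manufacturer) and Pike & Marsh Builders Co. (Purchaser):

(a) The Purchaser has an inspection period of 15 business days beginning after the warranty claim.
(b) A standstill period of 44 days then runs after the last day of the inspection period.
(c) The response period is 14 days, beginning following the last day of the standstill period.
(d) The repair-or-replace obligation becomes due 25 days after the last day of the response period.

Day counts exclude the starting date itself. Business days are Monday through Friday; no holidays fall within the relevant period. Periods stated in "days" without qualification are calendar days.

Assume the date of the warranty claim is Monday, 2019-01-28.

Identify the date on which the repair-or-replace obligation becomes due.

2019-05-12

The last day of the inspection period: counting 15 business days from Monday, 2019-01-28 (Jan 29, Jan 30, Jan 31, Feb 1, …, Feb 14, Feb 15, Feb 18, skipping weekends) reaches Monday, 2019-02-18.
Adding 44 calendar days to 2019-02-18 gives 2019-04-03, which is the last day of the standstill period.
The last day of the response period: 14 calendar days after 2019-04-03 is 2019-04-17.
The date on which the repair-or-replace obligation becomes due: 25 calendar days after 2019-04-17 is 2019-05-12.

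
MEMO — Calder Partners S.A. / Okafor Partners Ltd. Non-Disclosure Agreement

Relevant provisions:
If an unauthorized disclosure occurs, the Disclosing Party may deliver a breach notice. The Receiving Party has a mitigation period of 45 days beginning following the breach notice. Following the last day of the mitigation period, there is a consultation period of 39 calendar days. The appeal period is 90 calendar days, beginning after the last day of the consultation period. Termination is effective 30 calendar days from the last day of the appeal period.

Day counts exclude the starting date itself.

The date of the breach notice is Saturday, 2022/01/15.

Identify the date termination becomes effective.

2022/08/07

The last day of the mitigation period: 45 calendar days after 2022/01/15 is 2022/03/01.
The last day of the consultation period: 2022/03/01 + 39 days = 2022/04/09.
The last day of the appeal period: 2022/04/09 + 90 days = 2022/07/08.
The date termination becomes effective: 30 calendar days after 2022/07/08 is 2022/08/07.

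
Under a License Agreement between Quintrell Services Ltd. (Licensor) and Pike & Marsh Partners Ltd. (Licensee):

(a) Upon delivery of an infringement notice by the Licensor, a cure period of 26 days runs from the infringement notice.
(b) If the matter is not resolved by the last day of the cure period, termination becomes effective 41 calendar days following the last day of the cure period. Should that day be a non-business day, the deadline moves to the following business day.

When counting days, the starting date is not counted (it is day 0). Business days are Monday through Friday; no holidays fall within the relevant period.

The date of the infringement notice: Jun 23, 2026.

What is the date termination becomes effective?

Aug 31, 2026

The last day of the cure period: 26 calendar days after Jun 23, 2026 is Jul 19, 2026.
The date termination becomes effective: Jul 19, 2026 + 41 days = Aug 29, 2026. That falls on a Saturday, so it rolls to the next business day, Monday, Aug 31, 2026.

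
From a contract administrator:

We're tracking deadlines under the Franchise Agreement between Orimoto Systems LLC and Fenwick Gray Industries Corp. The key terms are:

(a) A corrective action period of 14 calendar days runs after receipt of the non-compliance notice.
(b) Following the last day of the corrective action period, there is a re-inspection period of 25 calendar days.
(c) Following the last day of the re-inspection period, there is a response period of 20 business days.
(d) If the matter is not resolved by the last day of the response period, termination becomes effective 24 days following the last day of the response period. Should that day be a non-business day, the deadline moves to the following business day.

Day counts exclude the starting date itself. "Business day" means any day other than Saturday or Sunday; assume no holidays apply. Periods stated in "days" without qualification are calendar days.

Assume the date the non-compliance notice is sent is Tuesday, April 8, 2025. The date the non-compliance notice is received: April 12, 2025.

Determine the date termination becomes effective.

July 14, 2025

The last day of the corrective action period: 14 calendar days after April 12, 2025 is April 26, 2025.
Adding 25 calendar days to April 26, 2025 gives May 21, 2025, which is the last day of the re-inspection period.
From Wednesday, May 21, 2025, 20 business days (May 22, May 23, May 26, May 27, …, Jun 16, Jun 17, Jun 18, skipping weekends) brings us to Wednesday, June 18, 2025, which is the last day of the response period.
The date termination becomes effective: June 18, 2025 + 24 days = July 12, 2025. That falls on a Saturday, so it rolls to the next business day, Monday, July 14, 2025.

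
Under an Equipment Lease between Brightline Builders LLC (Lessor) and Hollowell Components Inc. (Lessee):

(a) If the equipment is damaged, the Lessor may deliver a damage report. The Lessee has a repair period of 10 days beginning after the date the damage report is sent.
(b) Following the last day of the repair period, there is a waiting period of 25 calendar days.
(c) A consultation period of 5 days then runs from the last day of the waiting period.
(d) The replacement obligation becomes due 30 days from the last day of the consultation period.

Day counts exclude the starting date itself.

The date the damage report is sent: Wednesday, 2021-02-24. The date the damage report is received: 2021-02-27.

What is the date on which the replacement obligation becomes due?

The last day of the repair period: 2021-02-24 + 10 days = 2021-03-06.
Adding 25 calendar days to 2021-03-06 gives 2021-03-31, which is the last day of the waiting period.
The last day of the consultation period: 2021-03-31 + 5 days = 2021-04-05.
The date on which the replacement obligation becomes due: 2021-04-05 + 30 days = 2021-05-05.

2021-05-05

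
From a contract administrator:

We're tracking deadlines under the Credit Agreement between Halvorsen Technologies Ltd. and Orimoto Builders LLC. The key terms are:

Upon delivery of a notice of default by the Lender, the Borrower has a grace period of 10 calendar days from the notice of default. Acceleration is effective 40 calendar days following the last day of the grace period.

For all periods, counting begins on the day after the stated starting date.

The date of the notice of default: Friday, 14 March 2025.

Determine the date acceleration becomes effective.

3 May 2025

Adding 10 calendar days to 14 March 2025 gives 24 March 2025, which is the last day of the grace period.
Adding 40 calendar days to 24 March 2025 gives 3 May 2025, which is the date acceleration becomes effective.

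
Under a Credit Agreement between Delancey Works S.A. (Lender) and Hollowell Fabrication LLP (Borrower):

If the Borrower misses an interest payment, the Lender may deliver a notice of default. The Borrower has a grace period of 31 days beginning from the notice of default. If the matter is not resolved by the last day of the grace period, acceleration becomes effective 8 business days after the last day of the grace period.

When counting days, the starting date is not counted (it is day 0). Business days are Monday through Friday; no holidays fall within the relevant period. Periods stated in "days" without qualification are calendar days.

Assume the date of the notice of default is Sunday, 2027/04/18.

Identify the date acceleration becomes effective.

2027/05/31

The last day of the grace period: 31 calendar days after 2027/04/18 is 2027/05/19.
The date acceleration becomes effective: counting 8 business days from Wednesday, 2027/05/19 (May 20, May 21, May 24, May 25, May 26, May 27, May 28, May 31, skipping weekends) reaches Monday, 2027/05/31.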